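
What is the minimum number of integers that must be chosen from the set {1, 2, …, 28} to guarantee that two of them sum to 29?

Partition {1, …, 28} into 14 pairs: {1,28}, {2,27}, …, {14,15}.
Choosing 14 integers — say the integers 1 through 14 — takes one from each pair and avoids the property.
Choosing 15 forces two into the same pair by pigeonhole, and those sum to 29. So 15.

15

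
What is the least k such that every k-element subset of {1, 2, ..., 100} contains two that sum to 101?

Partition {1, …, 100} into 50 pairs: {1,100}, {2,99}, …, {50,51}.
Choosing 50 integers — say the integers 1 through 50 — takes one from each pair and avoids the property.
Choosing 51 forces two into the same pair by pigeonhole, and those sum to 101. So 51.

51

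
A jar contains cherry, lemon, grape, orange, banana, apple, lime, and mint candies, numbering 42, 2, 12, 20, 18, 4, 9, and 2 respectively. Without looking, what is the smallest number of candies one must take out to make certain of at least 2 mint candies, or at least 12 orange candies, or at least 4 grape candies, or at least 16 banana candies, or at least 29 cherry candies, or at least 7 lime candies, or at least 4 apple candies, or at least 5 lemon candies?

Each of the 8 flavors has its own threshold; avoid all of them simultaneously.
The worst case stops just short of every target: 28 cherry, all 2 lemon, 3 grape, 11 orange, 15 banana, 3 apple, 6 lime, 1 mint — 28 + 2 + 3 + 11 + 15 + 3 + 6 + 1 = 69 candies.
One more candy must push some flavor to its target, so 69 + 1 = 70.

70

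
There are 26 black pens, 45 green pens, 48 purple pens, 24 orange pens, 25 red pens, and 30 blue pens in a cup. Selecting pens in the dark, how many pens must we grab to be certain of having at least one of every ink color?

The hardest ink color to obtain is orange: we could draw every other pen first — 198 − 24 = 174 pens — without a single orange one.
The next draw must be orange, so 174 + 1 = 175.

175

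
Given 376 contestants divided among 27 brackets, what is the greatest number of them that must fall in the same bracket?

14

The 376 contestants fall into 27 brackets.
If each of the 27 brackets held at most 13, the total would be at most 27 × 13 = 351 < 376, a contradiction.
So at least one holds ⌈376/27⌉ = 14.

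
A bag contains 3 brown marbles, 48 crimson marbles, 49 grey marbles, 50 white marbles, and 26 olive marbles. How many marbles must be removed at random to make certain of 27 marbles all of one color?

In the worst case we take at most 26 of each color, but all 3 brown (fewer than 26), giving 3 + 26 + 26 + 26 + 26 = 107.
One more marble then forces some color to 27, so 107 + 1 = 108.

108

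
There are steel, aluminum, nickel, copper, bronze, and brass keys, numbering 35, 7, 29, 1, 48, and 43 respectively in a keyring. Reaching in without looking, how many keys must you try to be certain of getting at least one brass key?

121

The worst case draws every non-brass key first: 35 + 7 + 29 + 1 + 48 = 120.
The next draw is then forced to be brass, giving 120 + 1 = 121.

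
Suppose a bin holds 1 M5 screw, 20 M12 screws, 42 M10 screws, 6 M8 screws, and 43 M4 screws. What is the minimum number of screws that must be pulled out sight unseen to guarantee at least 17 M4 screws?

To avoid M4 screws as long as possible, exhaust the other 4 sizes first.
The worst case draws every non-M4 screw first: 1 + 20 + 42 + 6 = 69.
The next 17 draws are then forced to be M4, giving 69 + 17 = 86.

86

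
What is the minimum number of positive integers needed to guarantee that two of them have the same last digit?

11

There are 10 possible last digits acting as pigeonholes.
With 10 positive integers we could place one in each, avoiding any repeat.
One more forces some class to hold 2, so 10 + 1 = 11.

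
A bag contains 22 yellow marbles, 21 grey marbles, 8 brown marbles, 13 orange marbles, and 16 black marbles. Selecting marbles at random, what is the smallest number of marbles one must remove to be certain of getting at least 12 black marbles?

76

To avoid black marbles as long as possible, exhaust the other 4 colors first.
The worst case draws every non-black marble first: 22 + 21 + 8 + 13 = 64.
The next 12 draws are then forced to be black, giving 64 + 12 = 76.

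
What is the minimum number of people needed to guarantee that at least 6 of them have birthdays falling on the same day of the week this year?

There are 7 days of the week acting as pigeonholes.
With 7 × 5 = 35 people we could place exactly 5 in each, with no class reaching 6.
One more forces some class to hold 6, so 35 + 1 = 36.

36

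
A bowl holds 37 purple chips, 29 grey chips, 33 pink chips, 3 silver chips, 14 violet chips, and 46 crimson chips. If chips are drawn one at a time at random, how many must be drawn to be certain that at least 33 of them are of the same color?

Treat the 6 colors as pigeonholes.
In the worst case we take at most 32 of each color, but all 29 grey, all 3 silver, and all 14 violet (fewer than 32), giving 32 + 29 + 32 + 3 + 14 + 32 = 142.
One more chip then forces some color to 33, so 142 + 1 = 143.

143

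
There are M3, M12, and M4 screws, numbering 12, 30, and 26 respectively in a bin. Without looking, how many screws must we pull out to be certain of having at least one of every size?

57

The hardest size to obtain is M3: we could draw every other screw first — 68 − 12 = 56 screws — without a single M3 one.
The next draw must be M3, so 56 + 1 = 57.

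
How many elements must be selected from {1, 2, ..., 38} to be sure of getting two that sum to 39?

Partition {1, …, 38} into 19 pairs: {1,38}, {2,37}, …, {19,20}.
Choosing 19 integers — say the integers 1 through 19 — takes one from each pair and avoids the property.
Choosing 20 forces two into the same pair by pigeonhole, and those sum to 39. So 20.

20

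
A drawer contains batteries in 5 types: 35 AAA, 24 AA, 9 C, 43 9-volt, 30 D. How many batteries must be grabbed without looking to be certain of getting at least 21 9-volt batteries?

The worst case draws every non-9-volt battery first: 35 + 24 + 9 + 30 = 98.
The next 21 draws are then forced to be 9-volt, giving 98 + 21 = 119.

119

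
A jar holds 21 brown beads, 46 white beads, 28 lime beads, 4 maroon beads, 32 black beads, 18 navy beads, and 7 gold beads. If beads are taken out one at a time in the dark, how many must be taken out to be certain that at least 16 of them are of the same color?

87

Treat the 7 colors as pigeonholes.
In the worst case we take at most 15 of each color, but all 4 maroon and all 7 gold (fewer than 15), giving 15 + 15 + 15 + 4 + 15 + 15 + 7 = 86.
One more bead then forces some color to 16, so 86 + 1 = 87.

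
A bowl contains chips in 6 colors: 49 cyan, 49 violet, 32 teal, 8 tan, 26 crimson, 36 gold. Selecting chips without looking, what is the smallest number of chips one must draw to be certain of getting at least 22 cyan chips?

173

The worst case draws every non-cyan chip first: 49 + 32 + 8 + 26 + 36 = 151.
The next 22 draws are then forced to be cyan, giving 151 + 22 = 173.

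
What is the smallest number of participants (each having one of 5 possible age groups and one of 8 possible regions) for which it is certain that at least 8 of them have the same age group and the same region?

281

There are 5 × 8 = 40 (age group, region) combinations acting as pigeonholes.
With 40 × 7 = 280 participants we could place exactly 7 in each, with no (age group, region) pair reaching 8.
One more forces some (age group, region) pair to hold 8, so 280 + 1 = 281.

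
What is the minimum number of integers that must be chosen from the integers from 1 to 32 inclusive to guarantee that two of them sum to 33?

Partition {1, …, 32} into 16 pairs: {1,32}, {2,31}, …, {16,17}.
Choosing 16 integers — say the integers 1 through 16 — takes one from each pair and avoids the property.
Choosing 17 forces two into the same pair by pigeonhole, and those sum to 33. So 17.

17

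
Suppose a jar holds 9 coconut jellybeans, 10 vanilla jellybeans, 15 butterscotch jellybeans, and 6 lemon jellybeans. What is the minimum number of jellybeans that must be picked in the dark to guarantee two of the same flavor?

The worst case takes 1 jellybean of each flavor without reaching 2 of any: 4 × 1 = 4.
The next jellybean must bring some flavor to 2, so 4 + 1 = 5.

5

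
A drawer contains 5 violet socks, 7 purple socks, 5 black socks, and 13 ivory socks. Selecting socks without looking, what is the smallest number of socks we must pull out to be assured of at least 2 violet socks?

The worst case draws every non-violet sock first: 7 + 5 + 13 = 25.
The next 2 draws are then forced to be violet, giving 25 + 2 = 27.

27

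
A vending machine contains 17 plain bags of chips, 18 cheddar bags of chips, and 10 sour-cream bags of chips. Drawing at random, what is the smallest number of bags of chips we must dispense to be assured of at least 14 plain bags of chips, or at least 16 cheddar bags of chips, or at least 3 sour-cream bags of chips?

31

The worst case stops just short of every target: 13 plain, 15 cheddar, 2 sour-cream — 13 + 15 + 2 = 30 bags of chips.
One more bag of chips must push some flavor to its target, so 30 + 1 = 31.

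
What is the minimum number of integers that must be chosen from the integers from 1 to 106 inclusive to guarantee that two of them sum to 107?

54

Partition {1, …, 106} into 53 pairs: {1,106}, {2,105}, …, {53,54}.
Choosing 53 integers — say the integers 1 through 53 — takes one from each pair and avoids the property.
Choosing 54 forces two into the same pair by pigeonhole, and those sum to 107. So 54.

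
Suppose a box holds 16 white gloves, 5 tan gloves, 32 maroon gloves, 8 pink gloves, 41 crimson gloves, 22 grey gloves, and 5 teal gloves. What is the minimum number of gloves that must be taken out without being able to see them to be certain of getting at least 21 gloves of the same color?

95

Treat the 7 colors as pigeonholes.
In the worst case we take at most 20 of each color, but all 16 white, all 5 tan, all 8 pink, and all 5 teal (fewer than 20), giving 16 + 5 + 20 + 8 + 20 + 20 + 5 = 94.
One more glove then forces some color to 21, so 94 + 1 = 95.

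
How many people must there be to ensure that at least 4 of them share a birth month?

There are 12 months of the year acting as pigeonholes.
With 12 × 3 = 36 people we could place exactly 3 in each, with no class reaching 4.
One more forces some class to hold 4, so 36 + 1 = 37.

37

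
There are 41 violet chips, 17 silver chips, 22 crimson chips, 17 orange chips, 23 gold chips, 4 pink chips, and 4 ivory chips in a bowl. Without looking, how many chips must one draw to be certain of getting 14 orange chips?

To avoid orange chips as long as possible, exhaust the other 6 colors first.
The worst case draws every non-orange chip first: 41 + 17 + 22 + 23 + 4 + 4 = 111.
The next 14 draws are then forced to be orange, giving 111 + 14 = 125.

125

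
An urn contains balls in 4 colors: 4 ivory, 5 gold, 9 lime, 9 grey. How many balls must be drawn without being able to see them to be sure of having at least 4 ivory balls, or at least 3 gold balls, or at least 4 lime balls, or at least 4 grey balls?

12

Each of the 4 colors has its own threshold; avoid all of them simultaneously.
The worst case stops just short of every target: 3 ivory, 2 gold, 3 lime, 3 grey — 3 + 2 + 3 + 3 = 11 balls.
One more ball must push some color to its target, so 11 + 1 = 12.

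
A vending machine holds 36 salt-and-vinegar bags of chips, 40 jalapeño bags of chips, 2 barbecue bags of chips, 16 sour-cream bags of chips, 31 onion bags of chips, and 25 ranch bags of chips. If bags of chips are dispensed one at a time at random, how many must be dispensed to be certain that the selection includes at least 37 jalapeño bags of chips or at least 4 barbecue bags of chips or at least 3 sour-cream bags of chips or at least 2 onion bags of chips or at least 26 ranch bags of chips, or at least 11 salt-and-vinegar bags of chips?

Each of the 6 flavors has its own threshold; avoid all of them simultaneously.
The worst case stops just short of every target: 10 salt-and-vinegar, 36 jalapeño, all 2 barbecue, 2 sour-cream, 1 onion, 25 ranch — 10 + 36 + 2 + 2 + 1 + 25 = 76 bags of chips.
One more bag of chips must push some flavor to its target, so 76 + 1 = 77.

77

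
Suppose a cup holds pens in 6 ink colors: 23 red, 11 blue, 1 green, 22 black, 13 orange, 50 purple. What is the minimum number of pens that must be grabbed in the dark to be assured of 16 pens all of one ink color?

71

In the worst case we take at most 15 of each ink color, but all 11 blue, all 1 green, and all 13 orange (fewer than 15), giving 15 + 11 + 1 + 15 + 13 + 15 = 70.
One more pen then forces some ink color to 16, so 70 + 1 = 71.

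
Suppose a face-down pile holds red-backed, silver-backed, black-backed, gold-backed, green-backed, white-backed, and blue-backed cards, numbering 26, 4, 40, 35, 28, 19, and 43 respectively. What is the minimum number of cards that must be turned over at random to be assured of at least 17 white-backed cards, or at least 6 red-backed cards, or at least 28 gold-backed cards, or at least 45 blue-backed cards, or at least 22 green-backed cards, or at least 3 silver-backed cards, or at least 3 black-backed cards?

117

The worst case stops just short of every target: 5 red-backed, 2 silver-backed, 2 black-backed, 27 gold-backed, 21 green-backed, 16 white-backed, all 43 blue-backed — 5 + 2 + 2 + 27 + 21 + 16 + 43 = 116 cards.
One more card must push some back color to its target, so 116 + 1 = 117.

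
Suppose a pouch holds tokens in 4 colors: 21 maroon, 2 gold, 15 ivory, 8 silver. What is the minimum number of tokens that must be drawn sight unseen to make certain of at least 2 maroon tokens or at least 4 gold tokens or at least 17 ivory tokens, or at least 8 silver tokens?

The worst case stops just short of every target: 1 maroon, all 2 gold, all 15 ivory, 7 silver — 1 + 2 + 15 + 7 = 25 tokens.
One more token must push some color to its target, so 25 + 1 = 26.

26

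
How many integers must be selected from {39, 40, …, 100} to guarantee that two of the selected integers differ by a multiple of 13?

14

Group the integers by remainder mod 13; there are 13 residue classes, each nonempty in this range.
Choosing one from each class (13 integers) avoids any shared remainder.
One more choice must repeat a class, so two differ by a multiple of 13. Hence 13 + 1 = 14.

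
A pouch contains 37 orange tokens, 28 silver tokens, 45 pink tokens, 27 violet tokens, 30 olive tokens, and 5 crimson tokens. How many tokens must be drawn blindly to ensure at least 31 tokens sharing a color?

In the worst case we take at most 30 of each color, but all 28 silver, all 27 violet, and all 5 crimson (fewer than 30), giving 30 + 28 + 30 + 27 + 30 + 5 = 150.
One more token then forces some color to 31, so 150 + 1 = 151.

151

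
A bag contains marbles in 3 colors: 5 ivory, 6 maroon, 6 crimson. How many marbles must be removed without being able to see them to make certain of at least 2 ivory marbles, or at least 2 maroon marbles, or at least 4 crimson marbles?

The worst case stops just short of every target: 1 ivory, 1 maroon, 3 crimson — 1 + 1 + 3 = 5 marbles.
One more marble must push some color to its target, so 5 + 1 = 6.

6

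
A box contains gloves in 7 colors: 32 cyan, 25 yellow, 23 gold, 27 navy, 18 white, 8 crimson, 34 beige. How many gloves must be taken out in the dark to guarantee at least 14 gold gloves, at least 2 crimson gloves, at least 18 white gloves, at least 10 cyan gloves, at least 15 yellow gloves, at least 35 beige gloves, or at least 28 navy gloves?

Each of the 7 colors has its own threshold; avoid all of them simultaneously.
The worst case stops just short of every target: 9 cyan, 14 yellow, 13 gold, 27 navy, 17 white, 1 crimson, 34 beige — 9 + 14 + 13 + 27 + 17 + 1 + 34 = 115 gloves.
One more glove must push some color to its target, so 115 + 1 = 116.

116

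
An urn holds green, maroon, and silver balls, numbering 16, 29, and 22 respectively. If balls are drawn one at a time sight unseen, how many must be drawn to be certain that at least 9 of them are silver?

The worst case draws every non-silver ball first: 16 + 29 = 45.
The next 9 draws are then forced to be silver, giving 45 + 9 = 54.

54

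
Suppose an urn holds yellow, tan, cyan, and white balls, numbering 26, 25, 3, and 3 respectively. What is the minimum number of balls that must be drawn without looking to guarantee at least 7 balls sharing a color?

19

Treat the 4 colors as pigeonholes.
In the worst case we take at most 6 of each color, but all 3 cyan and all 3 white (fewer than 6), giving 6 + 6 + 3 + 3 = 18.
One more ball then forces some color to 7, so 18 + 1 = 19.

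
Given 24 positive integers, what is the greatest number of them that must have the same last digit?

There are 10 possible last digits, which serve as the pigeonholes.
If each of the 10 possible last digits held at most 2, the total would be at most 10 × 2 = 20 < 24, a contradiction.
So at least one holds ⌈24/10⌉ = 3.

3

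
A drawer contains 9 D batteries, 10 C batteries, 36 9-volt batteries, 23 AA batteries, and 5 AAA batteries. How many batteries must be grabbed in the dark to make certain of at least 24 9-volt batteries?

71

To avoid 9-volt batteries as long as possible, exhaust the other 4 types first.
The worst case draws every non-9-volt battery first: 9 + 10 + 23 + 5 = 47.
The next 24 draws are then forced to be 9-volt, giving 47 + 24 = 71.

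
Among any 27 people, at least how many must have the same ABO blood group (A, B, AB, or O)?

7

There are 4 ABO blood groups, which serve as the pigeonholes.
If each of the 4 ABO blood groups held at most 6, the total would be at most 4 × 6 = 24 < 27, a contradiction.
So at least one holds ⌈27/4⌉ = 7.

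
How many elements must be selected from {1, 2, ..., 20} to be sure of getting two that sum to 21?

11

Partition {1, …, 20} into 10 pairs: {1,20}, {2,19}, …, {10,11}.
Choosing 10 integers — say the integers 1 through 10 — takes one from each pair and avoids the property.
Choosing 11 forces two into the same pair by pigeonhole, and those sum to 21. So 11.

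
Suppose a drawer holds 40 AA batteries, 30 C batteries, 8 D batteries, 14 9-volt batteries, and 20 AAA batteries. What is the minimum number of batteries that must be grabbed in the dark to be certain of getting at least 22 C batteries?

104

The worst case draws every non-C battery first: 40 + 8 + 14 + 20 = 82.
The next 22 draws are then forced to be C, giving 82 + 22 = 104.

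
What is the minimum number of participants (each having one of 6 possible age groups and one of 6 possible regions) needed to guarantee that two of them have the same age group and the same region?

There are 6 × 6 = 36 (age group, region) combinations acting as pigeonholes.
With 36 participants we could place one in each, avoiding any repeat.
One more forces some (age group, region) pair to hold 2, so 36 + 1 = 37.

37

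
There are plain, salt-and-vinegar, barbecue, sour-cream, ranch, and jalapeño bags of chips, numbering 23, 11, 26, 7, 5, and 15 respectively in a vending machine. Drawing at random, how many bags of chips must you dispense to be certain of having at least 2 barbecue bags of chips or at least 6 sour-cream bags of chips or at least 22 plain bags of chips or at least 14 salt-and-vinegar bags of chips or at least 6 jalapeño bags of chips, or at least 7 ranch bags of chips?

Each of the 6 flavors has its own threshold; avoid all of them simultaneously.
The worst case stops just short of every target: 21 plain, all 11 salt-and-vinegar, 1 barbecue, 5 sour-cream, all 5 ranch, 5 jalapeño — 21 + 11 + 1 + 5 + 5 + 5 = 48 bags of chips.
One more bag of chips must push some flavor to its target, so 48 + 1 = 49.

49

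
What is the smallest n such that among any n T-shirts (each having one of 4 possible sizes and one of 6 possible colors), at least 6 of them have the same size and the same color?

There are 4 × 6 = 24 (size, color) combinations acting as pigeonholes.
With 24 × 5 = 120 T-shirts we could place exactly 5 in each, with no (size, color) pair reaching 6.
One more forces some (size, color) pair to hold 6, so 120 + 1 = 121.

121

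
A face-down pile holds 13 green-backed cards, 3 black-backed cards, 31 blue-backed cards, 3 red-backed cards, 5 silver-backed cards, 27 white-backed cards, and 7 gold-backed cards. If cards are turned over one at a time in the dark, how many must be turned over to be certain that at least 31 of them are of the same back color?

89

In the worst case we take at most 30 of each back color, but all 13 green-backed, all 3 black-backed, all 3 red-backed, all 5 silver-backed, all 27 white-backed, and all 7 gold-backed (fewer than 30), giving 13 + 3 + 30 + 3 + 5 + 27 + 7 = 88.
One more card then forces some back color to 31, so 88 + 1 = 89.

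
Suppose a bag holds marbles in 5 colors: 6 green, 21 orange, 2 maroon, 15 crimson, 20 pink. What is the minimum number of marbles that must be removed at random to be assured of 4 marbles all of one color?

15

In the worst case we take at most 3 of each color, but all 2 maroon (fewer than 3), giving 3 + 3 + 2 + 3 + 3 = 14.
One more marble then forces some color to 4, so 14 + 1 = 15.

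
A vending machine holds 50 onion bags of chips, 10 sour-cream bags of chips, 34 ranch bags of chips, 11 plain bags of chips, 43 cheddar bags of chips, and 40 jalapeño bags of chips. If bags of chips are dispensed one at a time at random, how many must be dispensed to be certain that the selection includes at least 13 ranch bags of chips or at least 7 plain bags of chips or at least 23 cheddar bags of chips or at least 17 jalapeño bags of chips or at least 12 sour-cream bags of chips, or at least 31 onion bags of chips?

97

The worst case stops just short of every target: 30 onion, all 10 sour-cream, 12 ranch, 6 plain, 22 cheddar, 16 jalapeño — 30 + 10 + 12 + 6 + 22 + 16 = 96 bags of chips.
One more bag of chips must push some flavor to its target, so 96 + 1 = 97.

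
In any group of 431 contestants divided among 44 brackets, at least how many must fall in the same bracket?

The 431 contestants fall into 44 brackets.
If each of the 44 brackets held at most 9, the total would be at most 44 × 9 = 396 < 431, a contradiction.
So at least one holds ⌈431/44⌉ = 10.

10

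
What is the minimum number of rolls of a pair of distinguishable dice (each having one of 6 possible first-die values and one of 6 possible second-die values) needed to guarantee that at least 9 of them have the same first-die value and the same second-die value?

There are 6 × 6 = 36 (first-die value, second-die value) combinations acting as pigeonholes.
With 36 × 8 = 288 rolls of a pair of distinguishable dice we could place exactly 8 in each, with no (first-die value, second-die value) pair reaching 9.
One more forces some (first-die value, second-die value) pair to hold 9, so 288 + 1 = 289.

289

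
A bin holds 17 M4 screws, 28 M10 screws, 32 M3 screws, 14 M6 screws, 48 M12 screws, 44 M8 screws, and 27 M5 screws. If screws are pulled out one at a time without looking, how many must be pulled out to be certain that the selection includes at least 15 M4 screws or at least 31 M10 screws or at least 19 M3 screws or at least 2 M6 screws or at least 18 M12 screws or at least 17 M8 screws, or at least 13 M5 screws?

The worst case stops just short of every target: 14 M4, all 28 M10, 18 M3, 1 M6, 17 M12, 16 M8, 12 M5 — 14 + 28 + 18 + 1 + 17 + 16 + 12 = 106 screws.
One more screw must push some size to its target, so 106 + 1 = 107.

107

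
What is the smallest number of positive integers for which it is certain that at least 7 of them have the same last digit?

61

There are 10 possible last digits acting as pigeonholes.
With 10 × 6 = 60 positive integers we could place exactly 6 in each, with no class reaching 7.
One more forces some class to hold 7, so 60 + 1 = 61.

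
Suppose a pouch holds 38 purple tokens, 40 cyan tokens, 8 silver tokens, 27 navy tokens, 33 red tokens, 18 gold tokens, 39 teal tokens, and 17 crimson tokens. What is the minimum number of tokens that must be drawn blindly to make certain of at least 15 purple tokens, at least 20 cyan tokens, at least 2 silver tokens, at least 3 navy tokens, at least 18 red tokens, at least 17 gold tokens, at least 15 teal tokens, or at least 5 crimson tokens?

The worst case stops just short of every target: 14 purple, 19 cyan, 1 silver, 2 navy, 17 red, 16 gold, 14 teal, 4 crimson — 14 + 19 + 1 + 2 + 17 + 16 + 14 + 4 = 87 tokens.
One more token must push some color to its target, so 87 + 1 = 88.

88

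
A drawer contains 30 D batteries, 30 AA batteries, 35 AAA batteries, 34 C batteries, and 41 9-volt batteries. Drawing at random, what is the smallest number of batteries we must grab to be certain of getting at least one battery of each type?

141

The hardest type to obtain is D: we could draw every other battery first — 170 − 30 = 140 batteries — without a single D one.
The next draw must be D, so 140 + 1 = 141.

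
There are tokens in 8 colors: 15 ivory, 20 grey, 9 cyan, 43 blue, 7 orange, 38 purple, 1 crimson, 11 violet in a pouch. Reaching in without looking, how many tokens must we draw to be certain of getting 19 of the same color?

98

In the worst case we take at most 18 of each color, but all 15 ivory, all 9 cyan, all 7 orange, all 1 crimson, and all 11 violet (fewer than 18), giving 15 + 18 + 9 + 18 + 7 + 18 + 1 + 11 = 97.
One more token then forces some color to 19, so 97 + 1 = 98.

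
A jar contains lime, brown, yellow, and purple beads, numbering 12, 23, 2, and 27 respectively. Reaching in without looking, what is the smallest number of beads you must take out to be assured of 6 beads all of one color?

In the worst case we take at most 5 of each color, but all 2 yellow (fewer than 5), giving 5 + 5 + 2 + 5 = 17.
One more bead then forces some color to 6, so 17 + 1 = 18.

18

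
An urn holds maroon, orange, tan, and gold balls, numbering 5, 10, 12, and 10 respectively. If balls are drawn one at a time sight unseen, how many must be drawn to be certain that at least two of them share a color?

The worst case takes 1 ball of each color without reaching 2 of any: 4 × 1 = 4.
The next ball must bring some color to 2, so 4 + 1 = 5.

5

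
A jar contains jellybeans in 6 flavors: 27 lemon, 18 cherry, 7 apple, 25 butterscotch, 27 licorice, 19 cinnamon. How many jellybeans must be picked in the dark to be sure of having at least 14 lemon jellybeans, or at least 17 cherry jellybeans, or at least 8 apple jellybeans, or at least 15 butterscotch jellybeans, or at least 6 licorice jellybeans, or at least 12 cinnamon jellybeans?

The worst case stops just short of every target: 13 lemon, 16 cherry, 7 apple, 14 butterscotch, 5 licorice, 11 cinnamon — 13 + 16 + 7 + 14 + 5 + 11 = 66 jellybeans.
One more jellybean must push some flavor to its target, so 66 + 1 = 67.

67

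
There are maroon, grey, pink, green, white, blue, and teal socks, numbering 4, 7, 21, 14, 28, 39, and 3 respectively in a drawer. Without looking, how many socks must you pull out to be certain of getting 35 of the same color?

Treat the 7 colors as pigeonholes.
In the worst case we take at most 34 of each color, but all 4 maroon, all 7 grey, all 21 pink, all 14 green, all 28 white, and all 3 teal (fewer than 34), giving 4 + 7 + 21 + 14 + 28 + 34 + 3 = 111.
One more sock then forces some color to 35, so 111 + 1 = 112.

112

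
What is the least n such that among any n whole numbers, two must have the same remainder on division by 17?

18

Two integers differ by a multiple of 17 exactly when they share a remainder mod 17.
There are 17 residue classes mod 17, so 17 integers can all lie in distinct classes.
One more integer must repeat a residue, giving a difference divisible by 17. So n = 17 + 1 = 18.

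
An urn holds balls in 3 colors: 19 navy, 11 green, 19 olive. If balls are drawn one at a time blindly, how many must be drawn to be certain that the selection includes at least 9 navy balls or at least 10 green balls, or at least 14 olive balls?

31

Each of the 3 colors has its own threshold; avoid all of them simultaneously.
The worst case stops just short of every target: 8 navy, 9 green, 13 olive — 8 + 9 + 13 = 30 balls.
One more ball must push some color to its target, so 30 + 1 = 31.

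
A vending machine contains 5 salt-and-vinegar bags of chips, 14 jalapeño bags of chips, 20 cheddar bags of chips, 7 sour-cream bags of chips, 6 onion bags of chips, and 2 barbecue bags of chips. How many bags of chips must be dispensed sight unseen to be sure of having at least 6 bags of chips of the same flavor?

Treat the 6 flavors as pigeonholes.
In the worst case we take at most 5 of each flavor, but all 2 barbecue (fewer than 5), giving 5 + 5 + 5 + 5 + 5 + 2 = 27.
One more bag of chips then forces some flavor to 6, so 27 + 1 = 28.

28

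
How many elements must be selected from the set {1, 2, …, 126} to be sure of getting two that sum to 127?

64

Partition {1, …, 126} into 63 pairs: {1,126}, {2,125}, …, {63,64}.
Choosing 63 integers — say the integers 1 through 63 — takes one from each pair and avoids the property.
Choosing 64 forces two into the same pair by pigeonhole, and those sum to 127. So 64.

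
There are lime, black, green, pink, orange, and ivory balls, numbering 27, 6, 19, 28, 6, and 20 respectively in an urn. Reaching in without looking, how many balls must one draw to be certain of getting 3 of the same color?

13

The worst case takes 2 balls of each color without reaching 3 of any: 6 × 2 = 12.
The next ball must bring some color to 3, so 12 + 1 = 13.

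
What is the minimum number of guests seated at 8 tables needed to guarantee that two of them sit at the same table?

9

There are 8 tables acting as pigeonholes.
With 8 guests we could place one in each, avoiding any repeat.
One more forces some class to hold 2, so 8 + 1 = 9.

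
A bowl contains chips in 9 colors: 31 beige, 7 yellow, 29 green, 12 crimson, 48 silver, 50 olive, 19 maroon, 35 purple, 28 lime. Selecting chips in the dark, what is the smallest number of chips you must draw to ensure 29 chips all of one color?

Treat the 9 colors as pigeonholes.
In the worst case we take at most 28 of each color, but all 7 yellow, all 12 crimson, and all 19 maroon (fewer than 28), giving 28 + 7 + 28 + 12 + 28 + 28 + 19 + 28 + 28 = 206.
One more chip then forces some color to 29, so 206 + 1 = 207.

207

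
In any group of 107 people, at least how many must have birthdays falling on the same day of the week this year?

16

The 107 people fall into 7 days of the week.
If each of the 7 days of the week held at most 15, the total would be at most 7 × 15 = 105 < 107, a contradiction.
So at least one holds ⌈107/7⌉ = 16.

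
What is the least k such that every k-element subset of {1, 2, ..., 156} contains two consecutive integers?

Partition {1, …, 156} into 78 pairs: {1,2}, {3,4}, …, {155,156}.
Choosing 78 integers — say the 78 even numbers 2, 4, …, 156 — takes one from each pair and avoids the property.
Choosing 79 forces two into the same pair by pigeonhole, and those are consecutive. So 79.

79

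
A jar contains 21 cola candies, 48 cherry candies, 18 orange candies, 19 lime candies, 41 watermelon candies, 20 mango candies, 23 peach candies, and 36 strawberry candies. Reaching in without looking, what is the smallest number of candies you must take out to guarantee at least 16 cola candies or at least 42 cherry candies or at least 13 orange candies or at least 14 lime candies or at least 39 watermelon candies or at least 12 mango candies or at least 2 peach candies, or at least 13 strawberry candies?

Each of the 8 flavors has its own threshold; avoid all of them simultaneously.
The worst case stops just short of every target: 15 cola, 41 cherry, 12 orange, 13 lime, 38 watermelon, 11 mango, 1 peach, 12 strawberry — 15 + 41 + 12 + 13 + 38 + 11 + 1 + 12 = 143 candies.
One more candy must push some flavor to its target, so 143 + 1 = 144.

144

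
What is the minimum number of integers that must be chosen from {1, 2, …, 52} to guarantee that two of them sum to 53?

27

Partition {1, …, 52} into 26 pairs: {1,52}, {2,51}, …, {26,27}.
Choosing 26 integers — say the integers 1 through 26 — takes one from each pair and avoids the property.
Choosing 27 forces two into the same pair by pigeonhole, and those sum to 53. So 27.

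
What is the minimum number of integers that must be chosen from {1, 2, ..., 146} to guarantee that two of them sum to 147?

74

Partition {1, …, 146} into 73 pairs: {1,146}, {2,145}, …, {73,74}.
Choosing 73 integers — say the integers 1 through 73 — takes one from each pair and avoids the property.
Choosing 74 forces two into the same pair by pigeonhole, and those sum to 147. So 74.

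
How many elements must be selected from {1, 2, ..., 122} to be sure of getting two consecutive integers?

62

Partition {1, …, 122} into 61 pairs: {1,2}, {3,4}, …, {121,122}.
Choosing 61 integers — say the 61 even numbers 2, 4, …, 122 — takes one from each pair and avoids the property.
Choosing 62 forces two into the same pair by pigeonhole, and those are consecutive. So 62.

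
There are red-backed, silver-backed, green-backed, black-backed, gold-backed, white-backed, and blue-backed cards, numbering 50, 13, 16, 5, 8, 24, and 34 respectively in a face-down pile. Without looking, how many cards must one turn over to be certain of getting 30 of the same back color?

125

Treat the 7 back colors as pigeonholes.
In the worst case we take at most 29 of each back color, but all 13 silver-backed, all 16 green-backed, all 5 black-backed, all 8 gold-backed, and all 24 white-backed (fewer than 29), giving 29 + 13 + 16 + 5 + 8 + 24 + 29 = 124.
One more card then forces some back color to 30, so 124 + 1 = 125.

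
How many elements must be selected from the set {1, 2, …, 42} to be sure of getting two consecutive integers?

22

Partition {1, …, 42} into 21 pairs: {1,2}, {3,4}, …, {41,42}.
Choosing 21 integers — say the 21 even numbers 2, 4, …, 42 — takes one from each pair and avoids the property.
Choosing 22 forces two into the same pair by pigeonhole, and those are consecutive. So 22.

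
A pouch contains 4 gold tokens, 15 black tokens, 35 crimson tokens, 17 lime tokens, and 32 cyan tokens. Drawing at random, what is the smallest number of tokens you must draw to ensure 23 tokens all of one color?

81

Treat the 5 colors as pigeonholes.
In the worst case we take at most 22 of each color, but all 4 gold, all 15 black, and all 17 lime (fewer than 22), giving 4 + 15 + 22 + 17 + 22 = 80.
One more token then forces some color to 23, so 80 + 1 = 81.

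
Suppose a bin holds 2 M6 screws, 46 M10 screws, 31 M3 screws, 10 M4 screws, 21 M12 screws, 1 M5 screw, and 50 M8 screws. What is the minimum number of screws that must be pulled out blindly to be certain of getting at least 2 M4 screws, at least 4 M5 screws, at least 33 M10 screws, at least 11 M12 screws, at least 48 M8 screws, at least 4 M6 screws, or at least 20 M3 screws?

113

Each of the 7 sizes has its own threshold; avoid all of them simultaneously.
The worst case stops just short of every target: all 2 M6, 32 M10, 19 M3, 1 M4, 10 M12, all 1 M5, 47 M8 — 2 + 32 + 19 + 1 + 10 + 1 + 47 = 112 screws.
One more screw must push some size to its target, so 112 + 1 = 113.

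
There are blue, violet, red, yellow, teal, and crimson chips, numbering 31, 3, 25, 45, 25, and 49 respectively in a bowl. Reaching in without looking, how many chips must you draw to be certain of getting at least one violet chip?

176

The worst case draws every non-violet chip first: 31 + 25 + 45 + 25 + 49 = 175.
The next draw is then forced to be violet, giving 175 + 1 = 176.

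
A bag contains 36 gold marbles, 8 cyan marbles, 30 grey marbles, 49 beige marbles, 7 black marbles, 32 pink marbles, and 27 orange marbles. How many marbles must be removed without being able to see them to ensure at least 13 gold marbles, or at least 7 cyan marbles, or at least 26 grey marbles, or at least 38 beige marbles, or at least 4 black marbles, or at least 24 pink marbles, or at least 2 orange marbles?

108

The worst case stops just short of every target: 12 gold, 6 cyan, 25 grey, 37 beige, 3 black, 23 pink, 1 orange — 12 + 6 + 25 + 37 + 3 + 23 + 1 = 107 marbles.
One more marble must push some color to its target, so 107 + 1 = 108.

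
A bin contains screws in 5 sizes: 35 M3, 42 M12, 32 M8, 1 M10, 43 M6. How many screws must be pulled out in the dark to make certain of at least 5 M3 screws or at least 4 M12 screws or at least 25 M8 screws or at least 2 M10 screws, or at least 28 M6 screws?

60

The worst case stops just short of every target: 4 M3, 3 M12, 24 M8, 1 M10, 27 M6 — 4 + 3 + 24 + 1 + 27 = 59 screws.
One more screw must push some size to its target, so 59 + 1 = 60.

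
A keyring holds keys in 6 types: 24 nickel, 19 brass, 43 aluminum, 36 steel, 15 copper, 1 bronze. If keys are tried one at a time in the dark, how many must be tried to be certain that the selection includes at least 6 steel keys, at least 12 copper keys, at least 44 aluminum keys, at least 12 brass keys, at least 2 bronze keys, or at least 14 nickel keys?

85

The worst case stops just short of every target: 13 nickel, 11 brass, 43 aluminum, 5 steel, 11 copper, 1 bronze — 13 + 11 + 43 + 5 + 11 + 1 = 84 keys.
One more key must push some type to its target, so 84 + 1 = 85.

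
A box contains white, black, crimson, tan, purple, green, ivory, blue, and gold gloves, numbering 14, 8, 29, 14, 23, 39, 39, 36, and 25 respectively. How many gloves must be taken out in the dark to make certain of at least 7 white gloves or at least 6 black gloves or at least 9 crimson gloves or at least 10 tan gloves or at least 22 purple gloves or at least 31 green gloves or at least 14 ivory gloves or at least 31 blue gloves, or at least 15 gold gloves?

137

Each of the 9 colors has its own threshold; avoid all of them simultaneously.
The worst case stops just short of every target: 6 white, 5 black, 8 crimson, 9 tan, 21 purple, 30 green, 13 ivory, 30 blue, 14 gold — 6 + 5 + 8 + 9 + 21 + 30 + 13 + 30 + 14 = 136 gloves.
One more glove must push some color to its target, so 136 + 1 = 137.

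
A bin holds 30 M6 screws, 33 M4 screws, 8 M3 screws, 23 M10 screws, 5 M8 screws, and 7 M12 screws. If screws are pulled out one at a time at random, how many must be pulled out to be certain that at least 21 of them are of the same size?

In the worst case we take at most 20 of each size, but all 8 M3, all 5 M8, and all 7 M12 (fewer than 20), giving 20 + 20 + 8 + 20 + 5 + 7 = 80.
One more screw then forces some size to 21, so 80 + 1 = 81.

81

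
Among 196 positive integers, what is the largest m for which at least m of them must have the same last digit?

If each of the 10 possible last digits held at most 19, the total would be at most 10 × 19 = 190 < 196, a contradiction.
So at least one holds ⌈196/10⌉ = 20.

20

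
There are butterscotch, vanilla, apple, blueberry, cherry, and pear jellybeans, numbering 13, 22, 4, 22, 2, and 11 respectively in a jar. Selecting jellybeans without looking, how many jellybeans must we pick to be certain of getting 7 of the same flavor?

In the worst case we take at most 6 of each flavor, but all 4 apple and all 2 cherry (fewer than 6), giving 6 + 6 + 4 + 6 + 2 + 6 = 30.
One more jellybean then forces some flavor to 7, so 30 + 1 = 31.

31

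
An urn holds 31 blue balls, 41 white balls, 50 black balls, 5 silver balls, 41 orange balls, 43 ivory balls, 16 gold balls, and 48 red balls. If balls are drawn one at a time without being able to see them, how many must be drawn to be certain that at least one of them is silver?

The worst case draws every non-silver ball first: 31 + 41 + 50 + 41 + 43 + 16 + 48 = 270.
The next draw is then forced to be silver, giving 270 + 1 = 271.

271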